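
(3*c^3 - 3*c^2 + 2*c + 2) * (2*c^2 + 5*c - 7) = 6*c^5 + 9*c^4 - 32*c^3 + 35*c^2 - 4*c - 14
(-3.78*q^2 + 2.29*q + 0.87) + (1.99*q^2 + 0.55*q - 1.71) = -1.79*q^2 + 2.84*q - 0.84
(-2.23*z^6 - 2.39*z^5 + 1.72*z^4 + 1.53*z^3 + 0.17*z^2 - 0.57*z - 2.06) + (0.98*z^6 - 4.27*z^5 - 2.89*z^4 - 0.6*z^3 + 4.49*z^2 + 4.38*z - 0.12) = -1.25*z^6 - 6.66*z^5 - 1.17*z^4 + 0.93*z^3 + 4.66*z^2 + 3.81*z - 2.18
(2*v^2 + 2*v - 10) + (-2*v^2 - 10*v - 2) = -8*v - 12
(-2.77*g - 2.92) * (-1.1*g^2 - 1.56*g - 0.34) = 3.047*g^3 + 7.5332*g^2 + 5.497*g + 0.9928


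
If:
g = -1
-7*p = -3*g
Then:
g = -1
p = -3/7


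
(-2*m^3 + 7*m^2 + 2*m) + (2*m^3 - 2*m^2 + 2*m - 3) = 5*m^2 + 4*m - 3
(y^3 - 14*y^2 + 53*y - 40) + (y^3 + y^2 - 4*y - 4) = 2*y^3 - 13*y^2 + 49*y - 44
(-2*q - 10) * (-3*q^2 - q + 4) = 6*q^3 + 32*q^2 + 2*q - 40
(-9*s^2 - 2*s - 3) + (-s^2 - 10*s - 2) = -10*s^2 - 12*s - 5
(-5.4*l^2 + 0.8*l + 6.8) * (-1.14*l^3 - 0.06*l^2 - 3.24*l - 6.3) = 6.156*l^5 - 0.588*l^4 + 9.696*l^3 + 31.02*l^2 - 27.072*l - 42.84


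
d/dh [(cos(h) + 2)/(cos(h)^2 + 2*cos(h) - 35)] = (cos(h)^2 + 4*cos(h) + 39)*sin(h)/(cos(h)^2 + 2*cos(h) - 35)^2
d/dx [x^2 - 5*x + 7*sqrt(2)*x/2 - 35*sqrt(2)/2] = 2*x - 5 + 7*sqrt(2)/2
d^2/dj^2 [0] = 0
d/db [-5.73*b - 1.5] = -5.73000000000000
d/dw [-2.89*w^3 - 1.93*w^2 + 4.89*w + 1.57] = -8.67*w^2 - 3.86*w + 4.89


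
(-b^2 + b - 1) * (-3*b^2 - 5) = 3*b^4 - 3*b^3 + 8*b^2 - 5*b + 5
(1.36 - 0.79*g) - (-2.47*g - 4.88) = 1.68*g + 6.24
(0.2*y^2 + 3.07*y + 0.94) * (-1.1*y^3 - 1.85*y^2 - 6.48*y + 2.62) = -0.22*y^5 - 3.747*y^4 - 8.0095*y^3 - 21.1086*y^2 + 1.9522*y + 2.4628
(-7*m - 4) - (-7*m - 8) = 4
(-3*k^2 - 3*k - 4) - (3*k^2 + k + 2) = -6*k^2 - 4*k - 6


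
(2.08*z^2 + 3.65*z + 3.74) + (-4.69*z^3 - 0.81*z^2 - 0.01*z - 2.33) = -4.69*z^3 + 1.27*z^2 + 3.64*z + 1.41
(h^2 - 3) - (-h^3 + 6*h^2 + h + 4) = h^3 - 5*h^2 - h - 7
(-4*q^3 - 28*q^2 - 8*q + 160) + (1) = -4*q^3 - 28*q^2 - 8*q + 161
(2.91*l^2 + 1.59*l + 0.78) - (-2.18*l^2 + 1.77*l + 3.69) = 5.09*l^2 - 0.18*l - 2.91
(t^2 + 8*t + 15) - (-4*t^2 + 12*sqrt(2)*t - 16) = 5*t^2 - 12*sqrt(2)*t + 8*t + 31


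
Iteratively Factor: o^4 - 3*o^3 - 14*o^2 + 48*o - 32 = (o - 4)*(o^3 + o^2 - 10*o + 8) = (o - 4)*(o - 1)*(o^2 + 2*o - 8) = (o - 4)*(o - 1)*(o + 4)*(o - 2)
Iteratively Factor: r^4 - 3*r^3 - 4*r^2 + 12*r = (r)*(r^3 - 3*r^2 - 4*r + 12) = r*(r - 2)*(r^2 - r - 6) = r*(r - 2)*(r + 2)*(r - 3)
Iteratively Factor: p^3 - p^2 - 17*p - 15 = (p - 5)*(p^2 + 4*p + 3) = (p - 5)*(p + 1)*(p + 3)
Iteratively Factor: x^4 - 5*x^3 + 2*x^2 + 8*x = (x + 1)*(x^3 - 6*x^2 + 8*x) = (x - 2)*(x + 1)*(x^2 - 4*x) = (x - 4)*(x - 2)*(x + 1)*(x)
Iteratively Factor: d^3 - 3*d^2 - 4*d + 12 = (d - 3)*(d^2 - 4) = (d - 3)*(d + 2)*(d - 2)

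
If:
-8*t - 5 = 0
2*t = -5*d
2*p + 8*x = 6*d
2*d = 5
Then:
No Solution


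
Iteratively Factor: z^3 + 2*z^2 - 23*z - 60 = (z - 5)*(z^2 + 7*z + 12) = (z - 5)*(z + 3)*(z + 4)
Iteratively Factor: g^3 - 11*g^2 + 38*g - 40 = (g - 4)*(g^2 - 7*g + 10) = (g - 4)*(g - 2)*(g - 5)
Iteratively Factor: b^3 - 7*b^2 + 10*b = (b - 2)*(b^2 - 5*b) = b*(b - 2)*(b - 5)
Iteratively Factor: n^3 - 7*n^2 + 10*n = (n)*(n^2 - 7*n + 10) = n*(n - 5)*(n - 2)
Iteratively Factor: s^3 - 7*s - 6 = (s + 1)*(s^2 - s - 6) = (s + 1)*(s + 2)*(s - 3)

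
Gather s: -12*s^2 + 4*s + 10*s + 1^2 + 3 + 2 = -12*s^2 + 14*s + 6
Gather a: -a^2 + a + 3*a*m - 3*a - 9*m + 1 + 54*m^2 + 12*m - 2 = -a^2 + a*(3*m - 2) + 54*m^2 + 3*m - 1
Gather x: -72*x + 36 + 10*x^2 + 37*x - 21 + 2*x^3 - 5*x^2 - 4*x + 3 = 2*x^3 + 5*x^2 - 39*x + 18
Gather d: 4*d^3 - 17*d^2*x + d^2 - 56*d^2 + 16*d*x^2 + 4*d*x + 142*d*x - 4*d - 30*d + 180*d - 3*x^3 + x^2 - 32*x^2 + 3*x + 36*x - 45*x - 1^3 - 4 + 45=4*d^3 + d^2*(-17*x - 55) + d*(16*x^2 + 146*x + 146) - 3*x^3 - 31*x^2 - 6*x + 40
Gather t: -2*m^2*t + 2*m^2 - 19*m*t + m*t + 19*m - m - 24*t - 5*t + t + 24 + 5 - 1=2*m^2 + 18*m + t*(-2*m^2 - 18*m - 28) + 28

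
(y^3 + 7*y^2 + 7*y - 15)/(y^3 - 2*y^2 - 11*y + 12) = (y + 5)/(y - 4)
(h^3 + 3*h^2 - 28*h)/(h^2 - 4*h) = h + 7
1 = 1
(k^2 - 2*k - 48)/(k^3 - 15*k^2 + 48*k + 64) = (k + 6)/(k^2 - 7*k - 8)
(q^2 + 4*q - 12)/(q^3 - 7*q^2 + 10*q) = (q + 6)/(q*(q - 5))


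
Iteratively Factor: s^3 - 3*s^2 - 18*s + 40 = (s - 2)*(s^2 - s - 20) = (s - 2)*(s + 4)*(s - 5)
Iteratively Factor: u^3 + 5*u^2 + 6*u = (u)*(u^2 + 5*u + 6) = u*(u + 3)*(u + 2)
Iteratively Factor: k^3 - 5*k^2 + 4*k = (k)*(k^2 - 5*k + 4) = k*(k - 1)*(k - 4)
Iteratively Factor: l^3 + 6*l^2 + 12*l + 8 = (l + 2)*(l^2 + 4*l + 4) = (l + 2)^2*(l + 2)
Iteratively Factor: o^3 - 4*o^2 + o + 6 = (o - 3)*(o^2 - o - 2) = (o - 3)*(o - 2)*(o + 1)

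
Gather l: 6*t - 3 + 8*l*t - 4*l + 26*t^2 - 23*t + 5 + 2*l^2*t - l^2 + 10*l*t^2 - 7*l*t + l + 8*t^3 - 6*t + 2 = l^2*(2*t - 1) + l*(10*t^2 + t - 3) + 8*t^3 + 26*t^2 - 23*t + 4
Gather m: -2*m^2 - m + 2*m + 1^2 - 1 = -2*m^2 + m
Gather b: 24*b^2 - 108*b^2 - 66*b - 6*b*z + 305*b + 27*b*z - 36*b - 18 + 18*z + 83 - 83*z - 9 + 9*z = -84*b^2 + b*(21*z + 203) - 56*z + 56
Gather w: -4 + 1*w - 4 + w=2*w - 8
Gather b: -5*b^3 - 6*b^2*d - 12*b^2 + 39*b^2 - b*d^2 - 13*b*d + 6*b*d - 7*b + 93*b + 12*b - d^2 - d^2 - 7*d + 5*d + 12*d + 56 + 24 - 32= -5*b^3 + b^2*(27 - 6*d) + b*(-d^2 - 7*d + 98) - 2*d^2 + 10*d + 48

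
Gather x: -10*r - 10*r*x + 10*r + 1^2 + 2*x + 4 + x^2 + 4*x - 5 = x^2 + x*(6 - 10*r)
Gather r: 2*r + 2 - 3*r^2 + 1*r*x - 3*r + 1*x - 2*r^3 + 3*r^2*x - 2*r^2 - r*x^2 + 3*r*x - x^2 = -2*r^3 + r^2*(3*x - 5) + r*(-x^2 + 4*x - 1) - x^2 + x + 2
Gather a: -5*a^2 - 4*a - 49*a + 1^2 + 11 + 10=-5*a^2 - 53*a + 22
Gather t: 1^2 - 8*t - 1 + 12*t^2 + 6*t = 12*t^2 - 2*t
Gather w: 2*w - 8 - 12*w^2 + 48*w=-12*w^2 + 50*w - 8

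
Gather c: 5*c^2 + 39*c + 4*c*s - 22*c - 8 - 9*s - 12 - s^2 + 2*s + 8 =5*c^2 + c*(4*s + 17) - s^2 - 7*s - 12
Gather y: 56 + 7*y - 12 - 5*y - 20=2*y + 24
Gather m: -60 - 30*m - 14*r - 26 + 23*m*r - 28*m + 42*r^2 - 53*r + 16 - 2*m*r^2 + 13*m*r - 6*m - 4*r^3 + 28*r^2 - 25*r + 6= m*(-2*r^2 + 36*r - 64) - 4*r^3 + 70*r^2 - 92*r - 64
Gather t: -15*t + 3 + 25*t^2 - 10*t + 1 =25*t^2 - 25*t + 4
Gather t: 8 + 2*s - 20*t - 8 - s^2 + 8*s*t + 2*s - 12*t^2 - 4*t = -s^2 + 4*s - 12*t^2 + t*(8*s - 24)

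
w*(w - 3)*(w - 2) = w^3 - 5*w^2 + 6*w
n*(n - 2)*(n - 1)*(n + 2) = n^4 - n^3 - 4*n^2 + 4*n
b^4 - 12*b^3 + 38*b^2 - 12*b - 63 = (b - 7)*(b - 3)^2*(b + 1)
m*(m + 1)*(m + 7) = m^3 + 8*m^2 + 7*m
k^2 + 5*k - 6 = (k - 1)*(k + 6)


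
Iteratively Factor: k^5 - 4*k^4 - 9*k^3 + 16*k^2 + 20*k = (k - 5)*(k^4 + k^3 - 4*k^2 - 4*k) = (k - 5)*(k + 2)*(k^3 - k^2 - 2*k) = (k - 5)*(k - 2)*(k + 2)*(k^2 + k) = (k - 5)*(k - 2)*(k + 1)*(k + 2)*(k)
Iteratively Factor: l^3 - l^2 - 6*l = (l)*(l^2 - l - 6) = l*(l - 3)*(l + 2)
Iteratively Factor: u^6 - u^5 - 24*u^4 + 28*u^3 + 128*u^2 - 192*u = (u)*(u^5 - u^4 - 24*u^3 + 28*u^2 + 128*u - 192) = u*(u - 4)*(u^4 + 3*u^3 - 12*u^2 - 20*u + 48) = u*(u - 4)*(u + 4)*(u^3 - u^2 - 8*u + 12) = u*(u - 4)*(u - 2)*(u + 4)*(u^2 + u - 6) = u*(u - 4)*(u - 2)^2*(u + 4)*(u + 3)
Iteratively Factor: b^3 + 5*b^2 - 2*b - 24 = (b - 2)*(b^2 + 7*b + 12) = (b - 2)*(b + 4)*(b + 3)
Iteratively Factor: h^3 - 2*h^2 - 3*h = (h)*(h^2 - 2*h - 3) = h*(h - 3)*(h + 1)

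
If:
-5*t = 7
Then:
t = -7/5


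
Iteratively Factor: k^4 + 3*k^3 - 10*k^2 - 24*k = (k + 4)*(k^3 - k^2 - 6*k) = (k - 3)*(k + 4)*(k^2 + 2*k) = k*(k - 3)*(k + 4)*(k + 2)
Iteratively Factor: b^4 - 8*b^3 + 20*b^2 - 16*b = (b - 4)*(b^3 - 4*b^2 + 4*b) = b*(b - 4)*(b^2 - 4*b + 4) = b*(b - 4)*(b - 2)*(b - 2)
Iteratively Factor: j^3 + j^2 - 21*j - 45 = (j + 3)*(j^2 - 2*j - 15) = (j - 5)*(j + 3)*(j + 3)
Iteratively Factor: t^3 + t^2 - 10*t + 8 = (t - 1)*(t^2 + 2*t - 8) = (t - 2)*(t - 1)*(t + 4)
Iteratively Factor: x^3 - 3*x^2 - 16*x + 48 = (x - 4)*(x^2 + x - 12) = (x - 4)*(x - 3)*(x + 4)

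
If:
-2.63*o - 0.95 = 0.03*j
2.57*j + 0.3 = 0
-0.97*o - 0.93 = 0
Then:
No Solution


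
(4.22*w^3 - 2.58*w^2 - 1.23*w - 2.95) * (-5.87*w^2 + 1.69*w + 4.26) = -24.7714*w^5 + 22.2764*w^4 + 20.8371*w^3 + 4.247*w^2 - 10.2253*w - 12.567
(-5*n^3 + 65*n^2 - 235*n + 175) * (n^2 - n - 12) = -5*n^5 + 70*n^4 - 240*n^3 - 370*n^2 + 2645*n - 2100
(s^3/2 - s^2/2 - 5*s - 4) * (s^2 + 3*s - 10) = s^5/2 + s^4 - 23*s^3/2 - 14*s^2 + 38*s + 40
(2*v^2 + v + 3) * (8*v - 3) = 16*v^3 + 2*v^2 + 21*v - 9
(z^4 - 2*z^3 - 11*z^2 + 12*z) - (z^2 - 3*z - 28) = z^4 - 2*z^3 - 12*z^2 + 15*z + 28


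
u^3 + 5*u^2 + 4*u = u*(u + 1)*(u + 4)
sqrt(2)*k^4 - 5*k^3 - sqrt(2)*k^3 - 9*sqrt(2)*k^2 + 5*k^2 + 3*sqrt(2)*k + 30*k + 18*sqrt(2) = (k - 3)*(k + 2)*(k - 3*sqrt(2))*(sqrt(2)*k + 1)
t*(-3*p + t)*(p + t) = -3*p^2*t - 2*p*t^2 + t^3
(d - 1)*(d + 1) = d^2 - 1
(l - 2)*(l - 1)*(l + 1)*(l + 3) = l^4 + l^3 - 7*l^2 - l + 6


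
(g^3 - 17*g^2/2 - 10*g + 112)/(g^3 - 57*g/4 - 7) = 2*(g - 8)/(2*g + 1)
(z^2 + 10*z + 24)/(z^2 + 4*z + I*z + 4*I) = (z + 6)/(z + I)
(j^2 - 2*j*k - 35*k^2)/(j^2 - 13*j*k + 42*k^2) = (j + 5*k)/(j - 6*k)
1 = 1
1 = 1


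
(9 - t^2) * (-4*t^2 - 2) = 4*t^4 - 34*t^2 - 18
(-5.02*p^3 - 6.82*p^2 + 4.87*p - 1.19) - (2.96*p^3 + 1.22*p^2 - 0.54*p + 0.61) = -7.98*p^3 - 8.04*p^2 + 5.41*p - 1.8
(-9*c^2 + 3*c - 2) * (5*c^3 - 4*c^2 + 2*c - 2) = -45*c^5 + 51*c^4 - 40*c^3 + 32*c^2 - 10*c + 4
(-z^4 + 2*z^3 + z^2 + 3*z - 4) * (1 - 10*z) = 10*z^5 - 21*z^4 - 8*z^3 - 29*z^2 + 43*z - 4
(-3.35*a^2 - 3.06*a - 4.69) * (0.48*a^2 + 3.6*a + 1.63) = -1.608*a^4 - 13.5288*a^3 - 18.7277*a^2 - 21.8718*a - 7.6447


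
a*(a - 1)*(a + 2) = a^3 + a^2 - 2*a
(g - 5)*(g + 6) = g^2 + g - 30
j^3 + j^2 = j^2*(j + 1)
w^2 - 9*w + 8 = (w - 8)*(w - 1)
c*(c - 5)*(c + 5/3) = c^3 - 10*c^2/3 - 25*c/3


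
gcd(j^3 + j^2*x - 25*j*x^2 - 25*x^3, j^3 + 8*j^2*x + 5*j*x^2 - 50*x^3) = j + 5*x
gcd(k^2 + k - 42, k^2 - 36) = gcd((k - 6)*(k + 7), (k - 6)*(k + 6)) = k - 6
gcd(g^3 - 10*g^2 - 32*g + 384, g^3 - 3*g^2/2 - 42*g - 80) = g - 8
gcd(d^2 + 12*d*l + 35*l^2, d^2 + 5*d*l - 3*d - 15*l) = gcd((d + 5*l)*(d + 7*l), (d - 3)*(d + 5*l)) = d + 5*l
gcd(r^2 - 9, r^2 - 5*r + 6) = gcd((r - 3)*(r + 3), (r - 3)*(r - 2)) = r - 3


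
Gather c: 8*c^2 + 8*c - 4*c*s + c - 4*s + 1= 8*c^2 + c*(9 - 4*s) - 4*s + 1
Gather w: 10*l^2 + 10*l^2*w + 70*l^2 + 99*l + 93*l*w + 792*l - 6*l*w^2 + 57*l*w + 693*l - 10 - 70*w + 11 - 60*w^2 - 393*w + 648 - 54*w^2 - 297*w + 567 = 80*l^2 + 1584*l + w^2*(-6*l - 114) + w*(10*l^2 + 150*l - 760) + 1216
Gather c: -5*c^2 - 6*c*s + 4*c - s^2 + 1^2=-5*c^2 + c*(4 - 6*s) - s^2 + 1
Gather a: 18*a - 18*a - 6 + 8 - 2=0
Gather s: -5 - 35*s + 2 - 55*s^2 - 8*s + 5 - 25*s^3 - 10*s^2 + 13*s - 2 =-25*s^3 - 65*s^2 - 30*s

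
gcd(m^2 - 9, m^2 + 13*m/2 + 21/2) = m + 3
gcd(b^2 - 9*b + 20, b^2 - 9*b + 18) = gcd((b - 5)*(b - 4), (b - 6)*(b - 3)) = 1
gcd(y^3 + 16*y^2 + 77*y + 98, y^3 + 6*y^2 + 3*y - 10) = y + 2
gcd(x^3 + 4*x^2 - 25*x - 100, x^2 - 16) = x + 4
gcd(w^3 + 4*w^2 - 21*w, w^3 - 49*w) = w^2 + 7*w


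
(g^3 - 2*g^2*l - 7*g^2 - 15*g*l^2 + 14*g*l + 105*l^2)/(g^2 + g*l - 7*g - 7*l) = (g^2 - 2*g*l - 15*l^2)/(g + l)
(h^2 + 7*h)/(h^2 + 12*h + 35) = h/(h + 5)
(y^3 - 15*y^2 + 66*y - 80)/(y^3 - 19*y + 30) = (y^2 - 13*y + 40)/(y^2 + 2*y - 15)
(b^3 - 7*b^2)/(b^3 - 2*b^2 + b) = b*(b - 7)/(b^2 - 2*b + 1)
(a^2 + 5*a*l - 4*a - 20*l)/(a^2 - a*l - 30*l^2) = (a - 4)/(a - 6*l)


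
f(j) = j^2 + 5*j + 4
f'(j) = 2*j + 5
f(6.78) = 83.87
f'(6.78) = 18.56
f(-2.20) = -2.16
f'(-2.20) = 0.60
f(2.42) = 21.96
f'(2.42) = 9.84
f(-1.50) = -1.25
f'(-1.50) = 2.00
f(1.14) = 11.00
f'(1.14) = 7.28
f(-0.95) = 0.15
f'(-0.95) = 3.10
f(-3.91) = -0.26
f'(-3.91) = -2.82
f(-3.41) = -1.42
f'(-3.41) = -1.82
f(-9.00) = 40.00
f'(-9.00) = -13.00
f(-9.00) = 40.00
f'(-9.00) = -13.00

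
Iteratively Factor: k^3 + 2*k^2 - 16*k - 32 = (k + 2)*(k^2 - 16) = (k + 2)*(k + 4)*(k - 4)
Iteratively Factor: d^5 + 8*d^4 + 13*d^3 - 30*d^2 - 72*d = (d)*(d^4 + 8*d^3 + 13*d^2 - 30*d - 72) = d*(d + 3)*(d^3 + 5*d^2 - 2*d - 24) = d*(d - 2)*(d + 3)*(d^2 + 7*d + 12) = d*(d - 2)*(d + 3)*(d + 4)*(d + 3)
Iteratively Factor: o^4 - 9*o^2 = (o + 3)*(o^3 - 3*o^2) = o*(o + 3)*(o^2 - 3*o) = o*(o - 3)*(o + 3)*(o)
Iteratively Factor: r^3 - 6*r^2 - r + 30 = (r + 2)*(r^2 - 8*r + 15) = (r - 5)*(r + 2)*(r - 3)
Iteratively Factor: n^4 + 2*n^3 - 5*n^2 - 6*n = (n - 2)*(n^3 + 4*n^2 + 3*n) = (n - 2)*(n + 1)*(n^2 + 3*n) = (n - 2)*(n + 1)*(n + 3)*(n)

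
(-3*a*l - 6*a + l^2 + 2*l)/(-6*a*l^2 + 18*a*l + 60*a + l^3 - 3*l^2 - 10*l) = (3*a - l)/(6*a*l - 30*a - l^2 + 5*l)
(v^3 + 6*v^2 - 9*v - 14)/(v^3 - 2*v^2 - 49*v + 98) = (v + 1)/(v - 7)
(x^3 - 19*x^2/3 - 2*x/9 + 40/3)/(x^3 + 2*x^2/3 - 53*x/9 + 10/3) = (3*x^2 - 14*x - 24)/(3*x^2 + 7*x - 6)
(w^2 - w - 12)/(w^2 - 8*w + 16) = (w + 3)/(w - 4)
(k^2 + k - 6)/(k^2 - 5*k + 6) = (k + 3)/(k - 3)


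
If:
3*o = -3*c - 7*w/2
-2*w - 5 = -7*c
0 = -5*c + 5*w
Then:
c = 1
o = -13/6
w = 1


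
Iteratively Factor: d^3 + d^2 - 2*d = (d - 1)*(d^2 + 2*d) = d*(d - 1)*(d + 2)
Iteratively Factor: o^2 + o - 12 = (o - 3)*(o + 4)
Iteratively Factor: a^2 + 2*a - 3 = (a + 3)*(a - 1)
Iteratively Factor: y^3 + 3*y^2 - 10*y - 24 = (y - 3)*(y^2 + 6*y + 8) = (y - 3)*(y + 2)*(y + 4)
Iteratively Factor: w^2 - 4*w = (w)*(w - 4)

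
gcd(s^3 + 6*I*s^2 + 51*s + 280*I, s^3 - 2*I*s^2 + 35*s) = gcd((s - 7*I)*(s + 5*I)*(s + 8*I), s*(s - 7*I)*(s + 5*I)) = s^2 - 2*I*s + 35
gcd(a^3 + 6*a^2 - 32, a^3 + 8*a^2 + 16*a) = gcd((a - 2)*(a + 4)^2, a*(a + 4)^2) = a^2 + 8*a + 16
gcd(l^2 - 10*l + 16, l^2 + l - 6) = l - 2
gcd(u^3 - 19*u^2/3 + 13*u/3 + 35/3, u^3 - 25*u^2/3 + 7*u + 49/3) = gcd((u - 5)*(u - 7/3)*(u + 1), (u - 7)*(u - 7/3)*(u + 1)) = u^2 - 4*u/3 - 7/3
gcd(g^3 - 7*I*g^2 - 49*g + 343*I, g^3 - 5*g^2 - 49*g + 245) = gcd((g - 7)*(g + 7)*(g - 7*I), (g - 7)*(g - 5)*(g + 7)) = g^2 - 49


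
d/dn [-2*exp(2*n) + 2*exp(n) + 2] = (2 - 4*exp(n))*exp(n)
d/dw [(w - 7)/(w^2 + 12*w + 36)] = (20 - w)/(w^3 + 18*w^2 + 108*w + 216)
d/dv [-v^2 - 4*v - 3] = -2*v - 4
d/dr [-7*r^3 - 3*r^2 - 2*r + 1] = -21*r^2 - 6*r - 2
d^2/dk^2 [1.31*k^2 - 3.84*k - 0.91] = 2.62000000000000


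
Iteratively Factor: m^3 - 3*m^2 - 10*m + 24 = (m - 2)*(m^2 - m - 12) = (m - 4)*(m - 2)*(m + 3)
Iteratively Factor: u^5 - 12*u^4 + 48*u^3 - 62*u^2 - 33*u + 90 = (u - 3)*(u^4 - 9*u^3 + 21*u^2 + u - 30) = (u - 3)^2*(u^3 - 6*u^2 + 3*u + 10) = (u - 5)*(u - 3)^2*(u^2 - u - 2) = (u - 5)*(u - 3)^2*(u + 1)*(u - 2)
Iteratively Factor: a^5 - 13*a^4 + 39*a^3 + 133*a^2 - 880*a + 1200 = (a - 5)*(a^4 - 8*a^3 - a^2 + 128*a - 240) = (a - 5)^2*(a^3 - 3*a^2 - 16*a + 48) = (a - 5)^2*(a - 4)*(a^2 + a - 12) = (a - 5)^2*(a - 4)*(a + 4)*(a - 3)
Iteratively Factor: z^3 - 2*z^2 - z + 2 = (z + 1)*(z^2 - 3*z + 2) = (z - 1)*(z + 1)*(z - 2)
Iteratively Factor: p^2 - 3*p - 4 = (p + 1)*(p - 4)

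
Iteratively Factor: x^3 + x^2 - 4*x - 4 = (x + 2)*(x^2 - x - 2) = (x - 2)*(x + 2)*(x + 1)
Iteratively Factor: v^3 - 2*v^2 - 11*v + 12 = (v - 1)*(v^2 - v - 12) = (v - 4)*(v - 1)*(v + 3)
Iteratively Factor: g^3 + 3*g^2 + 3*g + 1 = (g + 1)*(g^2 + 2*g + 1) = (g + 1)^2*(g + 1)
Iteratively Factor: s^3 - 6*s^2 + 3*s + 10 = (s - 5)*(s^2 - s - 2) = (s - 5)*(s + 1)*(s - 2)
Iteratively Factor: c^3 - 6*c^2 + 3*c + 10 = (c + 1)*(c^2 - 7*c + 10) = (c - 2)*(c + 1)*(c - 5)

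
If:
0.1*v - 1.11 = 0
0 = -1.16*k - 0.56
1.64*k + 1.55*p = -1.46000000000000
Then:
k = -0.48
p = -0.43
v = 11.10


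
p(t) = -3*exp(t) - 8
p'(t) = -3*exp(t)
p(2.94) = -64.75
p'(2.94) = -56.75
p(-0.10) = -10.71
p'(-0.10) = -2.71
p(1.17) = -17.67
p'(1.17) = -9.67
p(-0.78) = -9.38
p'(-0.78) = -1.38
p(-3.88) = -8.06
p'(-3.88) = -0.06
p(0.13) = -11.42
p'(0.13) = -3.42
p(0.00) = -11.00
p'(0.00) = -3.00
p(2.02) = -30.61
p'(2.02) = -22.61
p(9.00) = -24317.25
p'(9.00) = -24309.25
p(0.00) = -11.00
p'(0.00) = -3.00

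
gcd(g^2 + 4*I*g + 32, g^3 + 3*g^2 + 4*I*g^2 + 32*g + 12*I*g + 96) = g^2 + 4*I*g + 32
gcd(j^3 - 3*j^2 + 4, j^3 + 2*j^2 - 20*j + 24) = j^2 - 4*j + 4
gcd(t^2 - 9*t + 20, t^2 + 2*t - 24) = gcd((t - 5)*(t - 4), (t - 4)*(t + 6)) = t - 4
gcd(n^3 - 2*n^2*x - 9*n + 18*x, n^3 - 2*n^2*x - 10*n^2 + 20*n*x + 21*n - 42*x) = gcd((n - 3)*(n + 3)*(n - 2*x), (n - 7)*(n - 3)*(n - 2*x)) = -n^2 + 2*n*x + 3*n - 6*x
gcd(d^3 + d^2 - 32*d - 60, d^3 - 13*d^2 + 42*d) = d - 6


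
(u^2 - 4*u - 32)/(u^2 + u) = (u^2 - 4*u - 32)/(u*(u + 1))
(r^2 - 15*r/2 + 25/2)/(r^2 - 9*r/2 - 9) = (-2*r^2 + 15*r - 25)/(-2*r^2 + 9*r + 18)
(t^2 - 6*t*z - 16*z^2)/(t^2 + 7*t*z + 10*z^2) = (t - 8*z)/(t + 5*z)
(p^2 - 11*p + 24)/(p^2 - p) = (p^2 - 11*p + 24)/(p*(p - 1))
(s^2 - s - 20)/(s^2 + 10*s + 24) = (s - 5)/(s + 6)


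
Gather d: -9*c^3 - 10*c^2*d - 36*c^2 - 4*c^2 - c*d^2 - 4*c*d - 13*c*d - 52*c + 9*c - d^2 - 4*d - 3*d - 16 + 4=-9*c^3 - 40*c^2 - 43*c + d^2*(-c - 1) + d*(-10*c^2 - 17*c - 7) - 12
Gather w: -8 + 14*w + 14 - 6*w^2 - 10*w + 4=-6*w^2 + 4*w + 10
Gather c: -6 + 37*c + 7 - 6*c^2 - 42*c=-6*c^2 - 5*c + 1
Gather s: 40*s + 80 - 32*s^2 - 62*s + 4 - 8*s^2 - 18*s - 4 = -40*s^2 - 40*s + 80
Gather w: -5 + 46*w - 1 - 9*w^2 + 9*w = -9*w^2 + 55*w - 6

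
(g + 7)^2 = g^2 + 14*g + 49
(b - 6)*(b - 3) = b^2 - 9*b + 18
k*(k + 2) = k^2 + 2*k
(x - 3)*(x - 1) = x^2 - 4*x + 3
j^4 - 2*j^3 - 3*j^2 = j^2*(j - 3)*(j + 1)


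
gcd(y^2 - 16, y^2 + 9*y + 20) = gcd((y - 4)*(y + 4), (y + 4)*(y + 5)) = y + 4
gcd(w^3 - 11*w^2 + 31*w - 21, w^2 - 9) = w - 3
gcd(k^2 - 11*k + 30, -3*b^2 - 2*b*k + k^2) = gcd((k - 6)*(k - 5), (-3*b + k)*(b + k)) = 1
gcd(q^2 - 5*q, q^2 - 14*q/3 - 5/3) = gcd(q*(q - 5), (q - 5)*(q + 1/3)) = q - 5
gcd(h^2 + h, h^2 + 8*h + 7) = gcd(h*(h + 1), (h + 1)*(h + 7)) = h + 1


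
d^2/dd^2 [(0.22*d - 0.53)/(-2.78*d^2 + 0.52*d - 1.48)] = (-(0.22*d - 0.53)*(5.56*d - 0.52)*(11.12*d - 1.04) + (3.6696*d - 3.1756)*(2.78*d^2 - 0.52*d + 1.48))/(2.78*d^2 - 0.52*d + 1.48)^3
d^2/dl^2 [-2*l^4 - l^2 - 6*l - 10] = -24*l^2 - 2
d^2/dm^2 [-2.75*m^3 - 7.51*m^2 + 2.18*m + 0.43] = -16.5*m - 15.02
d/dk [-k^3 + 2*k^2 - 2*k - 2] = -3*k^2 + 4*k - 2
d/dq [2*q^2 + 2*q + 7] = 4*q + 2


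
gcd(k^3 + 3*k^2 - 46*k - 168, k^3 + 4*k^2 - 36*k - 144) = k^2 + 10*k + 24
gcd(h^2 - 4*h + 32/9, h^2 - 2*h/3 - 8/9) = h - 4/3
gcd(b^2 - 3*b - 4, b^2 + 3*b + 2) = b + 1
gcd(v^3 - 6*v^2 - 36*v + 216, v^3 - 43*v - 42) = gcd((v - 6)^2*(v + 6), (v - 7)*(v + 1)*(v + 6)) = v + 6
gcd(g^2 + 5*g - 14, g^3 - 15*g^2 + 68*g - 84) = g - 2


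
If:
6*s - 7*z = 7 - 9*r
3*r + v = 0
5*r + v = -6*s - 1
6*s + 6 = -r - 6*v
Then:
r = 5/19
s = -29/114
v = -15/19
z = -117/133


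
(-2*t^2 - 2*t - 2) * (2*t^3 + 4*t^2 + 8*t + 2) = -4*t^5 - 12*t^4 - 28*t^3 - 28*t^2 - 20*t - 4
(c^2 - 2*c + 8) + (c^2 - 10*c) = 2*c^2 - 12*c + 8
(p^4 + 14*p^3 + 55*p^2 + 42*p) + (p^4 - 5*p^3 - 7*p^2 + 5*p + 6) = 2*p^4 + 9*p^3 + 48*p^2 + 47*p + 6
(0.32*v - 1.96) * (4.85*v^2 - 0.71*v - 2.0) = 1.552*v^3 - 9.7332*v^2 + 0.7516*v + 3.92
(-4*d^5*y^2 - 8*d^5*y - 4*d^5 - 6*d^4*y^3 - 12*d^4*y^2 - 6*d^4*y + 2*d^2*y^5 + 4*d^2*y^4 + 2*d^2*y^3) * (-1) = 4*d^5*y^2 + 8*d^5*y + 4*d^5 + 6*d^4*y^3 + 12*d^4*y^2 + 6*d^4*y - 2*d^2*y^5 - 4*d^2*y^4 - 2*d^2*y^3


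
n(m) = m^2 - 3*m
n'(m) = 2*m - 3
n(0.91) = -1.90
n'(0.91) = -1.18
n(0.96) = -1.96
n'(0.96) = -1.08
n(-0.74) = 2.77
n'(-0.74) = -4.48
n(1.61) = -2.24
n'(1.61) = 0.22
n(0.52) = -1.29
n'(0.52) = -1.96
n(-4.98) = 39.74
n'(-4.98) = -12.96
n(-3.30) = 20.79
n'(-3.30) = -9.60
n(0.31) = -0.83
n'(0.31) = -2.38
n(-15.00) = 270.00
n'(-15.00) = -33.00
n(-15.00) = 270.00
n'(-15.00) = -33.00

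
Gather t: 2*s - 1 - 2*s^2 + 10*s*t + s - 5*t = -2*s^2 + 3*s + t*(10*s - 5) - 1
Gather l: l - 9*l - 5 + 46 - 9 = 32 - 8*l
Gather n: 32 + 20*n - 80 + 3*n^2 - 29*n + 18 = 3*n^2 - 9*n - 30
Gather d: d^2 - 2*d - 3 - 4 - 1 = d^2 - 2*d - 8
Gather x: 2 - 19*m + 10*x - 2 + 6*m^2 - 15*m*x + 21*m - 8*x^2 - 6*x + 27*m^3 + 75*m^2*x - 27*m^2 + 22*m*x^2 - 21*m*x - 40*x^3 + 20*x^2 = 27*m^3 - 21*m^2 + 2*m - 40*x^3 + x^2*(22*m + 12) + x*(75*m^2 - 36*m + 4)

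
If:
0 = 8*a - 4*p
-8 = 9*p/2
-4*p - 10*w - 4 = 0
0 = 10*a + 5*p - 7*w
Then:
No Solution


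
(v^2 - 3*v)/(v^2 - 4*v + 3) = v/(v - 1)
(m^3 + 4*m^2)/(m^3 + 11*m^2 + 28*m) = m/(m + 7)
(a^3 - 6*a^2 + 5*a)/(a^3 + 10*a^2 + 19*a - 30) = a*(a - 5)/(a^2 + 11*a + 30)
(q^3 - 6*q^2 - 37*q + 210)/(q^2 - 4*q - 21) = (q^2 + q - 30)/(q + 3)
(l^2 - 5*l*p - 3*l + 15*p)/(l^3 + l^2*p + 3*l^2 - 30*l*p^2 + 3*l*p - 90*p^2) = (l - 3)/(l^2 + 6*l*p + 3*l + 18*p)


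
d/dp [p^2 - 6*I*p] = 2*p - 6*I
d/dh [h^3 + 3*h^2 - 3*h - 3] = 3*h^2 + 6*h - 3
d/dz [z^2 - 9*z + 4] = 2*z - 9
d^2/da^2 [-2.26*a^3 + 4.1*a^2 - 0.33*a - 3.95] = 8.2 - 13.56*a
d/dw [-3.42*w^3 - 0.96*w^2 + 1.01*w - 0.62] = -10.26*w^2 - 1.92*w + 1.01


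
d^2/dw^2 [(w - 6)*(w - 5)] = 2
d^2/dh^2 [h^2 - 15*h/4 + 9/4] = 2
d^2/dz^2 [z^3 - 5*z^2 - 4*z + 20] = 6*z - 10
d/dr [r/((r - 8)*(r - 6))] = (48 - r^2)/(r^4 - 28*r^3 + 292*r^2 - 1344*r + 2304)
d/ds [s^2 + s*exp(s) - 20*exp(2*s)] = s*exp(s) + 2*s - 40*exp(2*s) + exp(s)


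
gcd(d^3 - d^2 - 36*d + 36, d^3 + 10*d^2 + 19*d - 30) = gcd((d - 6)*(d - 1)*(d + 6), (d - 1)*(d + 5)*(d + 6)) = d^2 + 5*d - 6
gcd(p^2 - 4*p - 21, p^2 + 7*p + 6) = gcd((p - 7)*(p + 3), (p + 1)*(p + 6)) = 1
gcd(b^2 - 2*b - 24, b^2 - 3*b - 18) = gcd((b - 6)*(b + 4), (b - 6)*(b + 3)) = b - 6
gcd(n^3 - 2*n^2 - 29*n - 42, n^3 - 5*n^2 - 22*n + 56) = n - 7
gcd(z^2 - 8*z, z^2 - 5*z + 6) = 1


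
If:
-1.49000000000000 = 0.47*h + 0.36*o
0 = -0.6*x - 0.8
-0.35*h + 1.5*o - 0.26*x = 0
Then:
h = -2.54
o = -0.82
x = -1.33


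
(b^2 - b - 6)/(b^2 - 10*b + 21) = (b + 2)/(b - 7)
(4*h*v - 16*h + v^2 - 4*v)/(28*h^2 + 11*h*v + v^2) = (v - 4)/(7*h + v)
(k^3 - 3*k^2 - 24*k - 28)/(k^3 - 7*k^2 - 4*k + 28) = (k + 2)/(k - 2)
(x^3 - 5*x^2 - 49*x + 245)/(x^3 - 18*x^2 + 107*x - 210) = (x + 7)/(x - 6)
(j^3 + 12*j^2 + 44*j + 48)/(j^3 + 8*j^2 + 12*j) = (j + 4)/j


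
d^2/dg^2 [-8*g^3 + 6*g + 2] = -48*g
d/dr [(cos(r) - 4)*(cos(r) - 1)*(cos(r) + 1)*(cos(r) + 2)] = 2*(-2*cos(r)^3 + 3*cos(r)^2 + 9*cos(r) - 1)*sin(r)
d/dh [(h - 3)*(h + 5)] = 2*h + 2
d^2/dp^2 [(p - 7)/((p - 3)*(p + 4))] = 2*(p^3 - 21*p^2 + 15*p - 79)/(p^6 + 3*p^5 - 33*p^4 - 71*p^3 + 396*p^2 + 432*p - 1728)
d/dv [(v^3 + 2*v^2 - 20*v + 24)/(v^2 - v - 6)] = (v^4 - 2*v^3 - 72*v + 144)/(v^4 - 2*v^3 - 11*v^2 + 12*v + 36)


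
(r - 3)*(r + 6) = r^2 + 3*r - 18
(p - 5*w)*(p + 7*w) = p^2 + 2*p*w - 35*w^2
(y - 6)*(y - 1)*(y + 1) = y^3 - 6*y^2 - y + 6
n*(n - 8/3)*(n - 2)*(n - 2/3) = n^4 - 16*n^3/3 + 76*n^2/9 - 32*n/9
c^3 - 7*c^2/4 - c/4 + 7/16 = (c - 7/4)*(c - 1/2)*(c + 1/2)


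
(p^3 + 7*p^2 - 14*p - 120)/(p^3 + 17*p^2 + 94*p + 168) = (p^2 + p - 20)/(p^2 + 11*p + 28)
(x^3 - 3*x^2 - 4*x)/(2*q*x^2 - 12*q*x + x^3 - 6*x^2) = (x^2 - 3*x - 4)/(2*q*x - 12*q + x^2 - 6*x)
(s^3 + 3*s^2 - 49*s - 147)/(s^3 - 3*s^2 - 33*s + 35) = (s^2 + 10*s + 21)/(s^2 + 4*s - 5)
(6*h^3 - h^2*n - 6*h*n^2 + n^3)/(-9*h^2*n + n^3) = (-6*h^3 + h^2*n + 6*h*n^2 - n^3)/(n*(9*h^2 - n^2))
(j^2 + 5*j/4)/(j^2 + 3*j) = (j + 5/4)/(j + 3)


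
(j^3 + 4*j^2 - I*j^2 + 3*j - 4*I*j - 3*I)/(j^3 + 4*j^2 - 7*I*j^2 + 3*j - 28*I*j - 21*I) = (j - I)/(j - 7*I)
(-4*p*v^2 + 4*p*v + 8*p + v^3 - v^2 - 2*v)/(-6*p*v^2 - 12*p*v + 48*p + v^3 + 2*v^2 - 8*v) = (4*p*v + 4*p - v^2 - v)/(6*p*v + 24*p - v^2 - 4*v)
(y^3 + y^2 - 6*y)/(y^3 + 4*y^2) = (y^2 + y - 6)/(y*(y + 4))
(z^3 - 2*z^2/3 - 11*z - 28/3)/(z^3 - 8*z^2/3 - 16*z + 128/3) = (3*z^2 + 10*z + 7)/(3*z^2 + 4*z - 32)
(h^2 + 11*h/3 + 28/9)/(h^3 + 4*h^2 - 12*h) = (9*h^2 + 33*h + 28)/(9*h*(h^2 + 4*h - 12))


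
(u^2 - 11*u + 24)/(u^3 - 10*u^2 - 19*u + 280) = (u - 3)/(u^2 - 2*u - 35)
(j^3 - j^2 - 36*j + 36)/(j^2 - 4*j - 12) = (j^2 + 5*j - 6)/(j + 2)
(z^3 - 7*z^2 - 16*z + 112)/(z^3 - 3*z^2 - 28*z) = (z - 4)/z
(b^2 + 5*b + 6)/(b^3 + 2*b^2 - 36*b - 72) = (b + 3)/(b^2 - 36)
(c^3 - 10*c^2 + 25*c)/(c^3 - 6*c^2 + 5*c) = (c - 5)/(c - 1)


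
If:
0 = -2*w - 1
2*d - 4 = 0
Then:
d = 2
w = -1/2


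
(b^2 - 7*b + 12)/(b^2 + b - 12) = (b - 4)/(b + 4)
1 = 1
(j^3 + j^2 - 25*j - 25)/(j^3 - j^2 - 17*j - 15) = (j + 5)/(j + 3)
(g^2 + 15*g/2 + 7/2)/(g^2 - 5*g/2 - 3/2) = (g + 7)/(g - 3)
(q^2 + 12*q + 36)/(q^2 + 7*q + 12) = (q^2 + 12*q + 36)/(q^2 + 7*q + 12)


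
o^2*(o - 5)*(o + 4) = o^4 - o^3 - 20*o^2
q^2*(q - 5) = q^3 - 5*q^2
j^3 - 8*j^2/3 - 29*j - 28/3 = (j - 7)*(j + 1/3)*(j + 4)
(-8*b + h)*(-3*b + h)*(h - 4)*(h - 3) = 24*b^2*h^2 - 168*b^2*h + 288*b^2 - 11*b*h^3 + 77*b*h^2 - 132*b*h + h^4 - 7*h^3 + 12*h^2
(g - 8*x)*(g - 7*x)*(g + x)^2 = g^4 - 13*g^3*x + 27*g^2*x^2 + 97*g*x^3 + 56*x^4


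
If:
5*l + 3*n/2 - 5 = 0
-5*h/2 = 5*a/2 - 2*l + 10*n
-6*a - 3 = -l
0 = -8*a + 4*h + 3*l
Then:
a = -1879/5178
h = -6953/5178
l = 710/863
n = 510/863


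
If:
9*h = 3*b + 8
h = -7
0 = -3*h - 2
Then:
No Solution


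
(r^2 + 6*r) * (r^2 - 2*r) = r^4 + 4*r^3 - 12*r^2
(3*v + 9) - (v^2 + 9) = -v^2 + 3*v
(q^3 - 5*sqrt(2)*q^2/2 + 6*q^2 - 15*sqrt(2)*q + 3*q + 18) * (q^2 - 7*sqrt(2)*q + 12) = q^5 - 19*sqrt(2)*q^4/2 + 6*q^4 - 57*sqrt(2)*q^3 + 50*q^3 - 51*sqrt(2)*q^2 + 300*q^2 - 306*sqrt(2)*q + 36*q + 216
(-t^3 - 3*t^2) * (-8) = 8*t^3 + 24*t^2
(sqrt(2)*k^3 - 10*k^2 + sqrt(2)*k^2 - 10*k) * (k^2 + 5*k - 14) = sqrt(2)*k^5 - 10*k^4 + 6*sqrt(2)*k^4 - 60*k^3 - 9*sqrt(2)*k^3 - 14*sqrt(2)*k^2 + 90*k^2 + 140*k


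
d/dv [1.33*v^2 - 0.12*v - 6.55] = 2.66*v - 0.12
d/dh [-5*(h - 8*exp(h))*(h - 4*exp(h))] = 60*h*exp(h) - 10*h - 320*exp(2*h) + 60*exp(h)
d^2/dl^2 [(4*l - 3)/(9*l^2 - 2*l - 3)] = 2*((35 - 108*l)*(-9*l^2 + 2*l + 3) - 4*(4*l - 3)*(9*l - 1)^2)/(-9*l^2 + 2*l + 3)^3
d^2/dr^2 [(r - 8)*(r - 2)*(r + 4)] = 6*r - 12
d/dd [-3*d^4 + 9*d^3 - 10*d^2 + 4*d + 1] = -12*d^3 + 27*d^2 - 20*d + 4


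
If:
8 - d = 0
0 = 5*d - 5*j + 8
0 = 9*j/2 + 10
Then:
No Solution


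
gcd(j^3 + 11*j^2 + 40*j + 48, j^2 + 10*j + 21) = j + 3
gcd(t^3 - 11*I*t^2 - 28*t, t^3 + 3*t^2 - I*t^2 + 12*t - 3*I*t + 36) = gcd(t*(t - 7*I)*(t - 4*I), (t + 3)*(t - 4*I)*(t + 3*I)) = t - 4*I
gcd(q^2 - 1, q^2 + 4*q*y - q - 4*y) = q - 1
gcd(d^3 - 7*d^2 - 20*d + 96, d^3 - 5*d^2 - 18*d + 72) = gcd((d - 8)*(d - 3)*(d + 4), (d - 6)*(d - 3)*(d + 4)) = d^2 + d - 12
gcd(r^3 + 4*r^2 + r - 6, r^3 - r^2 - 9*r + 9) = r^2 + 2*r - 3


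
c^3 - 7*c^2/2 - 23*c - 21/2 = (c - 7)*(c + 1/2)*(c + 3)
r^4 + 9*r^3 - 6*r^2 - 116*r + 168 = (r - 2)^2*(r + 6)*(r + 7)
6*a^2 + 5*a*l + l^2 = (2*a + l)*(3*a + l)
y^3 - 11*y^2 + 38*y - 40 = (y - 5)*(y - 4)*(y - 2)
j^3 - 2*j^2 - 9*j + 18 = (j - 3)*(j - 2)*(j + 3)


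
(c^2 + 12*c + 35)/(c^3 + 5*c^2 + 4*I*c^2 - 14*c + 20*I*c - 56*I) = (c + 5)/(c^2 + c*(-2 + 4*I) - 8*I)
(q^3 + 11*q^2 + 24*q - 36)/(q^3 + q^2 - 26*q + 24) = (q + 6)/(q - 4)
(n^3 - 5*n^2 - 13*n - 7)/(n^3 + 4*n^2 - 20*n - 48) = (n^3 - 5*n^2 - 13*n - 7)/(n^3 + 4*n^2 - 20*n - 48)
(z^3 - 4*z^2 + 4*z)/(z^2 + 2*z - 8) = z*(z - 2)/(z + 4)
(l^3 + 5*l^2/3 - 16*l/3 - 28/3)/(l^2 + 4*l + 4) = l - 7/3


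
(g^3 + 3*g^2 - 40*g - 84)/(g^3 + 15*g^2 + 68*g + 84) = (g - 6)/(g + 6)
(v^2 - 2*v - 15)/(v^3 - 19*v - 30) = 1/(v + 2)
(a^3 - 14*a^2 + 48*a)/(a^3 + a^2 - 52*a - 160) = a*(a - 6)/(a^2 + 9*a + 20)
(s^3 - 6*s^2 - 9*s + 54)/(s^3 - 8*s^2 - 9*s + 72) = (s - 6)/(s - 8)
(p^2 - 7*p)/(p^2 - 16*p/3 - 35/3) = 3*p/(3*p + 5)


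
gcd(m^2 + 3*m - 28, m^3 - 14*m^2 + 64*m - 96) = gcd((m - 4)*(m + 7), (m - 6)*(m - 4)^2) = m - 4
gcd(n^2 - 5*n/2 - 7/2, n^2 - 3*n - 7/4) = n - 7/2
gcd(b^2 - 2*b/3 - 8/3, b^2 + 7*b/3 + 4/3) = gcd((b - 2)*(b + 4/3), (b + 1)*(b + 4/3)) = b + 4/3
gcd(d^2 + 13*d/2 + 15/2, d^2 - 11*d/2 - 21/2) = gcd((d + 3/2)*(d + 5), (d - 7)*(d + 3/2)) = d + 3/2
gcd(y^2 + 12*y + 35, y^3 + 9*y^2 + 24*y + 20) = y + 5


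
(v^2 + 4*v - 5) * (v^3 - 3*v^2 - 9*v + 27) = v^5 + v^4 - 26*v^3 + 6*v^2 + 153*v - 135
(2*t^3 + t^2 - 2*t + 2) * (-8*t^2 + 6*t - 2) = -16*t^5 + 4*t^4 + 18*t^3 - 30*t^2 + 16*t - 4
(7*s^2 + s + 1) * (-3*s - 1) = -21*s^3 - 10*s^2 - 4*s - 1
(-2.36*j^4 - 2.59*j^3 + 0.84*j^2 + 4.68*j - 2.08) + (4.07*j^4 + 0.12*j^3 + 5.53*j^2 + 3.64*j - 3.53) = 1.71*j^4 - 2.47*j^3 + 6.37*j^2 + 8.32*j - 5.61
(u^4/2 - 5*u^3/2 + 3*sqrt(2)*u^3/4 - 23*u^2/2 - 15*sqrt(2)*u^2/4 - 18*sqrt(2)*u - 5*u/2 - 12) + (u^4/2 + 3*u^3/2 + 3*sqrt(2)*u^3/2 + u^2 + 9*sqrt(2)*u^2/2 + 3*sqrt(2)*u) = u^4 - u^3 + 9*sqrt(2)*u^3/4 - 21*u^2/2 + 3*sqrt(2)*u^2/4 - 15*sqrt(2)*u - 5*u/2 - 12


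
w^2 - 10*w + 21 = (w - 7)*(w - 3)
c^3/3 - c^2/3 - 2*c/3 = c*(c/3 + 1/3)*(c - 2)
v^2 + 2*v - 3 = (v - 1)*(v + 3)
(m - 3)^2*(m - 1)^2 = m^4 - 8*m^3 + 22*m^2 - 24*m + 9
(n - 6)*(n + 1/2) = n^2 - 11*n/2 - 3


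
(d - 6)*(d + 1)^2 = d^3 - 4*d^2 - 11*d - 6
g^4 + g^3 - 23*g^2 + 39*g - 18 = (g - 3)*(g - 1)^2*(g + 6)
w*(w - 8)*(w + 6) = w^3 - 2*w^2 - 48*w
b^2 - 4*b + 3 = (b - 3)*(b - 1)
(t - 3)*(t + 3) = t^2 - 9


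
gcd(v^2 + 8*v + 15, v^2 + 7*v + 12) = v + 3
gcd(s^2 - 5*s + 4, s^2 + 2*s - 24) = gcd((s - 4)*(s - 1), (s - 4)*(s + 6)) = s - 4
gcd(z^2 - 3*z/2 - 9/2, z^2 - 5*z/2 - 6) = z + 3/2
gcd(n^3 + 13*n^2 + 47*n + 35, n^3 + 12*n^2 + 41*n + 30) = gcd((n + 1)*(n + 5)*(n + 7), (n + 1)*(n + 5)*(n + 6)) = n^2 + 6*n + 5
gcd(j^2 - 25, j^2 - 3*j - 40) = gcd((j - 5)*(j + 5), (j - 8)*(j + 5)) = j + 5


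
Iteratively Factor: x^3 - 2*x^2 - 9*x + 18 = (x + 3)*(x^2 - 5*x + 6) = (x - 3)*(x + 3)*(x - 2)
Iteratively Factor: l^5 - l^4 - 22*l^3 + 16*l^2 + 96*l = (l + 4)*(l^4 - 5*l^3 - 2*l^2 + 24*l) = (l + 2)*(l + 4)*(l^3 - 7*l^2 + 12*l) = (l - 3)*(l + 2)*(l + 4)*(l^2 - 4*l) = (l - 4)*(l - 3)*(l + 2)*(l + 4)*(l)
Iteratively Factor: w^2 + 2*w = (w)*(w + 2)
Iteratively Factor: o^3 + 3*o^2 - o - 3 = (o + 1)*(o^2 + 2*o - 3) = (o - 1)*(o + 1)*(o + 3)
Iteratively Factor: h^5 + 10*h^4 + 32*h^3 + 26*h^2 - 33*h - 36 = (h + 3)*(h^4 + 7*h^3 + 11*h^2 - 7*h - 12) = (h + 1)*(h + 3)*(h^3 + 6*h^2 + 5*h - 12) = (h + 1)*(h + 3)*(h + 4)*(h^2 + 2*h - 3) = (h + 1)*(h + 3)^2*(h + 4)*(h - 1)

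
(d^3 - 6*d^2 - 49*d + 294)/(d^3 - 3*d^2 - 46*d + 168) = (d - 7)/(d - 4)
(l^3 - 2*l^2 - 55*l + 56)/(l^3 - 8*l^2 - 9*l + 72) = (l^2 + 6*l - 7)/(l^2 - 9)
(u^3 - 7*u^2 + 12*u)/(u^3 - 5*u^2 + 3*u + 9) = u*(u - 4)/(u^2 - 2*u - 3)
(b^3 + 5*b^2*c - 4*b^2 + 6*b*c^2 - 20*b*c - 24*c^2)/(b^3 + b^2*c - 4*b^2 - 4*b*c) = (b^2 + 5*b*c + 6*c^2)/(b*(b + c))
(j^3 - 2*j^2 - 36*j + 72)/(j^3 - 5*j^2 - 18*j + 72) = (j^2 + 4*j - 12)/(j^2 + j - 12)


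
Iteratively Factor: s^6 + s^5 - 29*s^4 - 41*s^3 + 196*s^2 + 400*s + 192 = (s + 3)*(s^5 - 2*s^4 - 23*s^3 + 28*s^2 + 112*s + 64) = (s - 4)*(s + 3)*(s^4 + 2*s^3 - 15*s^2 - 32*s - 16) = (s - 4)*(s + 3)*(s + 4)*(s^3 - 2*s^2 - 7*s - 4) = (s - 4)*(s + 1)*(s + 3)*(s + 4)*(s^2 - 3*s - 4) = (s - 4)^2*(s + 1)*(s + 3)*(s + 4)*(s + 1)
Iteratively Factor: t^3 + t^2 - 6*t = (t)*(t^2 + t - 6) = t*(t - 2)*(t + 3)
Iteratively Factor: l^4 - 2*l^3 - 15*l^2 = (l)*(l^3 - 2*l^2 - 15*l) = l*(l - 5)*(l^2 + 3*l) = l*(l - 5)*(l + 3)*(l)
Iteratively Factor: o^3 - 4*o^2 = (o - 4)*(o^2) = o*(o - 4)*(o)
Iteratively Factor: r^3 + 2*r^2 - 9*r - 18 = (r + 3)*(r^2 - r - 6) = (r + 2)*(r + 3)*(r - 3)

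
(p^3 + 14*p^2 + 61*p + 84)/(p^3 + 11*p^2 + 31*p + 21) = (p + 4)/(p + 1)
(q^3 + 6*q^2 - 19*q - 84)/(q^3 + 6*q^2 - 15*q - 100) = (q^2 + 10*q + 21)/(q^2 + 10*q + 25)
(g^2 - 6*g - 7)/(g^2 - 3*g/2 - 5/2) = 2*(g - 7)/(2*g - 5)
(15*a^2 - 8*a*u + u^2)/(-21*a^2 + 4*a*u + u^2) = (-5*a + u)/(7*a + u)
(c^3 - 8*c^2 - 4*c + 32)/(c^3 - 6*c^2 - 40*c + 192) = (c^2 - 4)/(c^2 + 2*c - 24)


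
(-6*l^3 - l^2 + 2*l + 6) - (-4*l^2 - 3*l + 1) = -6*l^3 + 3*l^2 + 5*l + 5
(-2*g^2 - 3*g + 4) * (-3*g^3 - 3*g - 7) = 6*g^5 + 9*g^4 - 6*g^3 + 23*g^2 + 9*g - 28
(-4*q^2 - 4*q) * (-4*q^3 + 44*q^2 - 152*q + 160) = 16*q^5 - 160*q^4 + 432*q^3 - 32*q^2 - 640*q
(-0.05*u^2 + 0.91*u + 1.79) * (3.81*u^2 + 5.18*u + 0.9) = -0.1905*u^4 + 3.2081*u^3 + 11.4887*u^2 + 10.0912*u + 1.611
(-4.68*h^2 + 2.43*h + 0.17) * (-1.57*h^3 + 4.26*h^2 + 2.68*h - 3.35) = 7.3476*h^5 - 23.7519*h^4 - 2.4575*h^3 + 22.9146*h^2 - 7.6849*h - 0.5695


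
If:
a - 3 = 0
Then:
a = 3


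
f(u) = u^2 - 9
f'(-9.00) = -18.00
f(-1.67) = -6.21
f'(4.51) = 9.02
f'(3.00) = 6.00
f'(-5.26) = -10.52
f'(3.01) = 6.02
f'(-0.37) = -0.74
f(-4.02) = 7.16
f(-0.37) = -8.86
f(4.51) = 11.34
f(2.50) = -2.75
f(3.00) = 0.00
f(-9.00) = 72.00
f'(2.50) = 5.00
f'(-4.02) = -8.04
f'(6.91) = 13.82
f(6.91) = 38.75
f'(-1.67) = -3.34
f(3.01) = 0.06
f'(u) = 2*u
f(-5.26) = 18.67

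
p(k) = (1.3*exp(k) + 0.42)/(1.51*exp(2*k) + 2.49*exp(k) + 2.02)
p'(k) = (1.3*exp(k) + 0.42)*(-3.02*exp(2*k) - 2.49*exp(k))/(1.51*exp(2*k) + 2.49*exp(k) + 2.02)^2 + 1.3*exp(k)/(1.51*exp(2*k) + 2.49*exp(k) + 2.02)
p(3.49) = 0.03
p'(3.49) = -0.02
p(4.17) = 0.01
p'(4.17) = -0.01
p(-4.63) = 0.21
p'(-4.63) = 0.00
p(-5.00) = 0.21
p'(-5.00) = 0.00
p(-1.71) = 0.26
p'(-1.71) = 0.04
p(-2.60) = 0.23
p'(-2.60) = 0.02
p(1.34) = 0.16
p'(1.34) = -0.11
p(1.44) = 0.15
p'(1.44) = -0.11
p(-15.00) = 0.21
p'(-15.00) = 0.00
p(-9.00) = 0.21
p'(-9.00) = 0.00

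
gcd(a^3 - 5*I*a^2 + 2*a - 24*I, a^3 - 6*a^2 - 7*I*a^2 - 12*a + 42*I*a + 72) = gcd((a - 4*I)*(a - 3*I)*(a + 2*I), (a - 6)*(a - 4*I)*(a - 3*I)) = a^2 - 7*I*a - 12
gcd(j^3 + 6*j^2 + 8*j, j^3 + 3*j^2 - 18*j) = j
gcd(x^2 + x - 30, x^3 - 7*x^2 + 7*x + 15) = x - 5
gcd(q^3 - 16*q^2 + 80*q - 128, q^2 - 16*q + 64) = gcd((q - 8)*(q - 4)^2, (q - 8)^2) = q - 8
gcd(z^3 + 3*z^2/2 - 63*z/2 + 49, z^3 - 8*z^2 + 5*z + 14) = z - 2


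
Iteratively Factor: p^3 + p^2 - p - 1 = (p - 1)*(p^2 + 2*p + 1) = (p - 1)*(p + 1)*(p + 1)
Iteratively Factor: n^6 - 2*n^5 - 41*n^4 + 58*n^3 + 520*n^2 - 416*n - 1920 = (n - 3)*(n^5 + n^4 - 38*n^3 - 56*n^2 + 352*n + 640) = (n - 4)*(n - 3)*(n^4 + 5*n^3 - 18*n^2 - 128*n - 160) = (n - 4)*(n - 3)*(n + 4)*(n^3 + n^2 - 22*n - 40) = (n - 4)*(n - 3)*(n + 4)^2*(n^2 - 3*n - 10) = (n - 4)*(n - 3)*(n + 2)*(n + 4)^2*(n - 5)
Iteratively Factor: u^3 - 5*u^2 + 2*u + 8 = (u - 2)*(u^2 - 3*u - 4) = (u - 2)*(u + 1)*(u - 4)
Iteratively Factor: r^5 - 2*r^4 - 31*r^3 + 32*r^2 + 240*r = (r - 5)*(r^4 + 3*r^3 - 16*r^2 - 48*r) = (r - 5)*(r + 3)*(r^3 - 16*r) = (r - 5)*(r - 4)*(r + 3)*(r^2 + 4*r) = r*(r - 5)*(r - 4)*(r + 3)*(r + 4)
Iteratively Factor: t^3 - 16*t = (t - 4)*(t^2 + 4*t) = t*(t - 4)*(t + 4)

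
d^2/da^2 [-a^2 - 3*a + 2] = -2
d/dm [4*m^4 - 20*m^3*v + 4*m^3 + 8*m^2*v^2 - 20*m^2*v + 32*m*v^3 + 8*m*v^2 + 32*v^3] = 16*m^3 - 60*m^2*v + 12*m^2 + 16*m*v^2 - 40*m*v + 32*v^3 + 8*v^2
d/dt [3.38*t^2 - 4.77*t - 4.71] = 6.76*t - 4.77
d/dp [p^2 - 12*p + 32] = 2*p - 12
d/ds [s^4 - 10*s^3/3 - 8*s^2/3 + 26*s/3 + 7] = 4*s^3 - 10*s^2 - 16*s/3 + 26/3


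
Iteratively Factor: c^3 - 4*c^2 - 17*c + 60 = (c + 4)*(c^2 - 8*c + 15) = (c - 3)*(c + 4)*(c - 5)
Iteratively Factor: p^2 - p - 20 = (p - 5)*(p + 4)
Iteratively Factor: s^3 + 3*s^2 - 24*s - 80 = (s - 5)*(s^2 + 8*s + 16) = (s - 5)*(s + 4)*(s + 4)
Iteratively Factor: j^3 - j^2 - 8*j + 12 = (j - 2)*(j^2 + j - 6) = (j - 2)^2*(j + 3)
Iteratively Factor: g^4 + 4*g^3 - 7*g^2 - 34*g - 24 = (g + 2)*(g^3 + 2*g^2 - 11*g - 12) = (g - 3)*(g + 2)*(g^2 + 5*g + 4) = (g - 3)*(g + 1)*(g + 2)*(g + 4)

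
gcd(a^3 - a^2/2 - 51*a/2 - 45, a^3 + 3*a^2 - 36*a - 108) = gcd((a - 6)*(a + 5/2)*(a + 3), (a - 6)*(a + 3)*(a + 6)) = a^2 - 3*a - 18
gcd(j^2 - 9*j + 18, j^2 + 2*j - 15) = j - 3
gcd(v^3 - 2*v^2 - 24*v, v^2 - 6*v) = v^2 - 6*v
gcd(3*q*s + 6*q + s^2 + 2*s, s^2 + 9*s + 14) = s + 2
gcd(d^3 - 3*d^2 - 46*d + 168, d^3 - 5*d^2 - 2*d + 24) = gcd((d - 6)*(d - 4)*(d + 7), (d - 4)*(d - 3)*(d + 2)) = d - 4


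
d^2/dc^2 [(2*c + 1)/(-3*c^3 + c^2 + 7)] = 2*(c^2*(2*c + 1)*(9*c - 2)^2 + (18*c^2 - 4*c + (2*c + 1)*(9*c - 1))*(-3*c^3 + c^2 + 7))/(-3*c^3 + c^2 + 7)^3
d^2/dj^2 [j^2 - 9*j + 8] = 2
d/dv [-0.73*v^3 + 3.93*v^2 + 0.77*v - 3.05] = -2.19*v^2 + 7.86*v + 0.77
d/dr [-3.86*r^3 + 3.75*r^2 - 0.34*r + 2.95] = -11.58*r^2 + 7.5*r - 0.34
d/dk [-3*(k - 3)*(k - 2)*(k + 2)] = -9*k^2 + 18*k + 12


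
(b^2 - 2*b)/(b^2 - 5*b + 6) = b/(b - 3)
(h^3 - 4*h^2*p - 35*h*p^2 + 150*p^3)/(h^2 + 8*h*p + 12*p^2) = (h^2 - 10*h*p + 25*p^2)/(h + 2*p)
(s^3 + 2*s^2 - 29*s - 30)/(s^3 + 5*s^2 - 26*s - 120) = (s + 1)/(s + 4)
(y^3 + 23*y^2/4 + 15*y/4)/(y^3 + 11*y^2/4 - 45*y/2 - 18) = y*(y + 5)/(y^2 + 2*y - 24)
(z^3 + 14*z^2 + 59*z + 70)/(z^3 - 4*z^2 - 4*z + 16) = (z^2 + 12*z + 35)/(z^2 - 6*z + 8)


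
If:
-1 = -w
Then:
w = 1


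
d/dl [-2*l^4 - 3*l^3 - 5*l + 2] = -8*l^3 - 9*l^2 - 5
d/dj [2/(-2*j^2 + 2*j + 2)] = (2*j - 1)/(-j^2 + j + 1)^2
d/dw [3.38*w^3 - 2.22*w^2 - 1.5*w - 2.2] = 10.14*w^2 - 4.44*w - 1.5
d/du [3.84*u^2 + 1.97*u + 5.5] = 7.68*u + 1.97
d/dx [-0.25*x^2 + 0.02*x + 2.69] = 0.02 - 0.5*x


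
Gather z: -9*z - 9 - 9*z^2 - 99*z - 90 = -9*z^2 - 108*z - 99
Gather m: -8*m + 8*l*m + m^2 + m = m^2 + m*(8*l - 7)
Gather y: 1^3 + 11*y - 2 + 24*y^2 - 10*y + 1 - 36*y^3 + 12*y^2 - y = -36*y^3 + 36*y^2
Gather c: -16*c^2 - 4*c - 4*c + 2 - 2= -16*c^2 - 8*c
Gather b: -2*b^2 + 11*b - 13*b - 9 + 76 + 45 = -2*b^2 - 2*b + 112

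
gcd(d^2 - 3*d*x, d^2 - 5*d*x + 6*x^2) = -d + 3*x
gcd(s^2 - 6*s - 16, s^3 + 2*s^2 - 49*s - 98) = s + 2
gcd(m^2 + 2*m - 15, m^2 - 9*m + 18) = m - 3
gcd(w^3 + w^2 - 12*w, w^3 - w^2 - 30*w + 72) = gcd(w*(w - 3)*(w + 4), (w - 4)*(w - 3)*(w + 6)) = w - 3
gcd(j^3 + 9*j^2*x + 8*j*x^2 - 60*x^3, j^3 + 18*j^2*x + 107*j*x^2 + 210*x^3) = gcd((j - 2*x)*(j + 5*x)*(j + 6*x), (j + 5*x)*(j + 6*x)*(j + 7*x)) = j^2 + 11*j*x + 30*x^2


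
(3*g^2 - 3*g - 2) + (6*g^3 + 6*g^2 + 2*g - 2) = 6*g^3 + 9*g^2 - g - 4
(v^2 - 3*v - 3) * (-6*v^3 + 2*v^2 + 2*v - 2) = -6*v^5 + 20*v^4 + 14*v^3 - 14*v^2 + 6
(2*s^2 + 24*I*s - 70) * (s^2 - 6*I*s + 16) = 2*s^4 + 12*I*s^3 + 106*s^2 + 804*I*s - 1120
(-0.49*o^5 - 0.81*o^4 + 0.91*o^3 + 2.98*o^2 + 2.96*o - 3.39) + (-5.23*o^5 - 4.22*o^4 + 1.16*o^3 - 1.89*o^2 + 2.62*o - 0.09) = -5.72*o^5 - 5.03*o^4 + 2.07*o^3 + 1.09*o^2 + 5.58*o - 3.48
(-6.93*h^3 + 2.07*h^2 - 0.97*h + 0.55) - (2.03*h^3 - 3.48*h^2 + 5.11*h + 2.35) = -8.96*h^3 + 5.55*h^2 - 6.08*h - 1.8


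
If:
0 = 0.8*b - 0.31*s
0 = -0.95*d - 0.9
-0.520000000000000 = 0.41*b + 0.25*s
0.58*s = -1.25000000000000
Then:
No Solution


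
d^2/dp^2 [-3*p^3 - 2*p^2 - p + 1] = -18*p - 4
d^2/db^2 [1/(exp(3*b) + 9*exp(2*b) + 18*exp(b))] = 9*(-(exp(2*b) + 4*exp(b) + 2)*(exp(2*b) + 9*exp(b) + 18) + 2*(exp(2*b) + 6*exp(b) + 6)^2)*exp(-b)/(exp(2*b) + 9*exp(b) + 18)^3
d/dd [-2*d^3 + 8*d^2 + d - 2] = -6*d^2 + 16*d + 1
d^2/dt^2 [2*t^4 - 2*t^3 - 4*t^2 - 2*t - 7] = 24*t^2 - 12*t - 8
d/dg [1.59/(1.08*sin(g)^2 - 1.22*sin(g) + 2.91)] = (1.9398 - 3.4344*sin(g))*cos(g)/(1.08*sin(g)^2 - 1.22*sin(g) + 2.91)^2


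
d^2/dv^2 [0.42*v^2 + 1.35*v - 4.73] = 0.840000000000000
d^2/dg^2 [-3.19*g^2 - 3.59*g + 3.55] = -6.38000000000000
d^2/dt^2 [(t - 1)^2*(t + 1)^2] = 12*t^2 - 4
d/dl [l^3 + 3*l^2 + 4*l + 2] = 3*l^2 + 6*l + 4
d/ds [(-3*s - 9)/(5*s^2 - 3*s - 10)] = 3*(5*s^2 + 30*s + 1)/(25*s^4 - 30*s^3 - 91*s^2 + 60*s + 100)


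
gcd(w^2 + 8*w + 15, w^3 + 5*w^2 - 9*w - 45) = w^2 + 8*w + 15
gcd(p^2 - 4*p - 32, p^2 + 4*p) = p + 4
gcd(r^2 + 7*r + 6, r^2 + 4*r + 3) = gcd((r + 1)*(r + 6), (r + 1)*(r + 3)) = r + 1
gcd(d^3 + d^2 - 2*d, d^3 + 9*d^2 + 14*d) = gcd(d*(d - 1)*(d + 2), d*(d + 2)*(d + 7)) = d^2 + 2*d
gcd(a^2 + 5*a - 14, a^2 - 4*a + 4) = a - 2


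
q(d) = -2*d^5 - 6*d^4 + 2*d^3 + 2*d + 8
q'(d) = -10*d^4 - 24*d^3 + 6*d^2 + 2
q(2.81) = -666.49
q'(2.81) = -1106.62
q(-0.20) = 7.58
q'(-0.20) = 2.42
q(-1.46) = -15.14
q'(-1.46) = 44.04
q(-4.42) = 910.40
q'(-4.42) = -1625.07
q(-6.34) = 10278.42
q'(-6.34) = -9797.53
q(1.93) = -110.57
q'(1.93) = -286.94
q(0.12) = 8.24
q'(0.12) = 2.04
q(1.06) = 2.25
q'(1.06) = -32.47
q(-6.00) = 7340.00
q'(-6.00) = -7558.00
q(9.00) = -155980.00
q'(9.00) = -82618.00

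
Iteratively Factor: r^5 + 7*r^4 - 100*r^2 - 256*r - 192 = (r + 2)*(r^4 + 5*r^3 - 10*r^2 - 80*r - 96) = (r - 4)*(r + 2)*(r^3 + 9*r^2 + 26*r + 24) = (r - 4)*(r + 2)*(r + 3)*(r^2 + 6*r + 8) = (r - 4)*(r + 2)*(r + 3)*(r + 4)*(r + 2)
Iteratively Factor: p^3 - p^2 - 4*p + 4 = (p - 2)*(p^2 + p - 2) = (p - 2)*(p - 1)*(p + 2)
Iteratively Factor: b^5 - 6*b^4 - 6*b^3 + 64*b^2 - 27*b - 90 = (b - 5)*(b^4 - b^3 - 11*b^2 + 9*b + 18) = (b - 5)*(b + 3)*(b^3 - 4*b^2 + b + 6) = (b - 5)*(b - 2)*(b + 3)*(b^2 - 2*b - 3) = (b - 5)*(b - 3)*(b - 2)*(b + 3)*(b + 1)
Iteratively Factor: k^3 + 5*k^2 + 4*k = (k + 1)*(k^2 + 4*k) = (k + 1)*(k + 4)*(k)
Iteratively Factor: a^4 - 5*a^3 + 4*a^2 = (a - 1)*(a^3 - 4*a^2) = (a - 4)*(a - 1)*(a^2) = a*(a - 4)*(a - 1)*(a)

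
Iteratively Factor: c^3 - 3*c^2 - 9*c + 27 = (c + 3)*(c^2 - 6*c + 9) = (c - 3)*(c + 3)*(c - 3)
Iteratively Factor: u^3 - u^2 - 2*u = (u)*(u^2 - u - 2) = u*(u - 2)*(u + 1)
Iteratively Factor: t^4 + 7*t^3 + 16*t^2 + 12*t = (t + 2)*(t^3 + 5*t^2 + 6*t) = t*(t + 2)*(t^2 + 5*t + 6) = t*(t + 2)^2*(t + 3)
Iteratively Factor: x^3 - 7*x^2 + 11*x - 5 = (x - 1)*(x^2 - 6*x + 5) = (x - 1)^2*(x - 5)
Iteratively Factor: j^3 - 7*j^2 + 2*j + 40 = (j + 2)*(j^2 - 9*j + 20) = (j - 5)*(j + 2)*(j - 4)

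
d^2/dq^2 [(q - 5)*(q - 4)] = 2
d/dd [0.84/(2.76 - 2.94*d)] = 2.4696/(2.94*d - 2.76)^2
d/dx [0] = 0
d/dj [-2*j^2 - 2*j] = -4*j - 2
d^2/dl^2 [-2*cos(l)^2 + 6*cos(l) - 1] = -6*cos(l) + 4*cos(2*l)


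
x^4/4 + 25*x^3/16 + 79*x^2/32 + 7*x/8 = x*(x/4 + 1)*(x + 1/2)*(x + 7/4)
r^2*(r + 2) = r^3 + 2*r^2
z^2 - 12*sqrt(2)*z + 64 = (z - 8*sqrt(2))*(z - 4*sqrt(2))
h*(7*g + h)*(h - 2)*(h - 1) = 7*g*h^3 - 21*g*h^2 + 14*g*h + h^4 - 3*h^3 + 2*h^2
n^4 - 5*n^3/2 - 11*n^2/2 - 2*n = n*(n - 4)*(n + 1/2)*(n + 1)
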